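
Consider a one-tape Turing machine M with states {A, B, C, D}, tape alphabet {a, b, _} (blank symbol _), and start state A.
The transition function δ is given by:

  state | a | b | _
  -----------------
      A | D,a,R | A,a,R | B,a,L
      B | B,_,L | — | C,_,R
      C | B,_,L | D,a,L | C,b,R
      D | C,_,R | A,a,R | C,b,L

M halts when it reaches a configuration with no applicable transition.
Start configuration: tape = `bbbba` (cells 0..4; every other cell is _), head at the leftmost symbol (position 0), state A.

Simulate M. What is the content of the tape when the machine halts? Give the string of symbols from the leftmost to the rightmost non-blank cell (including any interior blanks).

bbbb__b

state=A head=0 tape=_[b]bbba__   (A,b)→(A,a,R)
state=A head=1 tape=_a[b]bba__   (A,b)→(A,a,R)
state=A head=2 tape=_aa[b]ba__   (A,b)→(A,a,R)
state=A head=3 tape=_aaa[b]a__   (A,b)→(A,a,R)
state=A head=4 tape=_aaaa[a]__   (A,a)→(D,a,R)
state=D head=5 tape=_aaaaa[_]_   (D,_)→(C,b,L)
state=C head=4 tape=_aaaa[a]b_   (C,a)→(B,_,L)
state=B head=3 tape=_aaa[a]_b_   (B,a)→(B,_,L)
state=B head=2 tape=_aa[a]__b_   (B,a)→(B,_,L)
state=B head=1 tape=_a[a]___b_   (B,a)→(B,_,L)
state=B head=0 tape=_[a]____b_   (B,a)→(B,_,L)
state=B head=-1 tape=[_]_____b_   (B,_)→(C,_,R)
state=C head=0 tape=_[_]____b_   (C,_)→(C,b,R)
state=C head=1 tape=_b[_]___b_   (C,_)→(C,b,R)
state=C head=2 tape=_bb[_]__b_   (C,_)→(C,b,R)
state=C head=3 tape=_bbb[_]_b_   (C,_)→(C,b,R)
state=C head=4 tape=_bbbb[_]b_   (C,_)→(C,b,R)
state=C head=5 tape=_bbbbb[b]_   (C,b)→(D,a,L)
state=D head=4 tape=_bbbb[b]a_   (D,b)→(A,a,R)
state=A head=5 tape=_bbbba[a]_   (A,a)→(D,a,R)
state=D head=6 tape=_bbbbaa[_]   (D,_)→(C,b,L)
state=C head=5 tape=_bbbba[a]b   (C,a)→(B,_,L)
state=B head=4 tape=_bbbb[a]_b   (B,a)→(B,_,L)
state=B head=3 tape=_bbb[b]__b
The non-blank tape span at halt is bbbb__b.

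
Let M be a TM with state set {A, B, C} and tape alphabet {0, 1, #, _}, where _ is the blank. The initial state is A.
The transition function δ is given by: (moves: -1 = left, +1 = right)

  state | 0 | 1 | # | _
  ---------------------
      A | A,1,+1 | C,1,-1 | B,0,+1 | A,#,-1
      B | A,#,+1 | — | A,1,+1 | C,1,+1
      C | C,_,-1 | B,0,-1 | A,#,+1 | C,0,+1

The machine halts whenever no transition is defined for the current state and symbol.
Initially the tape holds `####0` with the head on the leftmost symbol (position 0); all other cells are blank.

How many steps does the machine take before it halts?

A | [#]###0_   read # → write 0, move +1, go to B
B | 0[#]##0_   read # → write 1, move +1, go to A
A | 01[#]#0_   read # → write 0, move +1, go to B
B | 010[#]0_   read # → write 1, move +1, go to A
A | 0101[0]_   read 0 → write 1, move +1, go to A
A | 01011[_]   read _ → write #, move -1, go to A
A | 0101[1]#   read 1 → write 1, move -1, go to C
C | 010[1]1#   read 1 → write 0, move -1, go to B
B | 01[0]01#   read 0 → write #, move +1, go to A
A | 01#[0]1#   read 0 → write 1, move +1, go to A
A | 01#1[1]#   read 1 → write 1, move -1, go to C
C | 01#[1]1#   read 1 → write 0, move -1, go to B
B | 01[#]01#   read # → write 1, move +1, go to A
A | 011[0]1#   read 0 → write 1, move +1, go to A
A | 0111[1]#   read 1 → write 1, move -1, go to C
C | 011[1]1#   read 1 → write 0, move -1, go to B
B | 01[1]01#
M halts after 16 transitions.

16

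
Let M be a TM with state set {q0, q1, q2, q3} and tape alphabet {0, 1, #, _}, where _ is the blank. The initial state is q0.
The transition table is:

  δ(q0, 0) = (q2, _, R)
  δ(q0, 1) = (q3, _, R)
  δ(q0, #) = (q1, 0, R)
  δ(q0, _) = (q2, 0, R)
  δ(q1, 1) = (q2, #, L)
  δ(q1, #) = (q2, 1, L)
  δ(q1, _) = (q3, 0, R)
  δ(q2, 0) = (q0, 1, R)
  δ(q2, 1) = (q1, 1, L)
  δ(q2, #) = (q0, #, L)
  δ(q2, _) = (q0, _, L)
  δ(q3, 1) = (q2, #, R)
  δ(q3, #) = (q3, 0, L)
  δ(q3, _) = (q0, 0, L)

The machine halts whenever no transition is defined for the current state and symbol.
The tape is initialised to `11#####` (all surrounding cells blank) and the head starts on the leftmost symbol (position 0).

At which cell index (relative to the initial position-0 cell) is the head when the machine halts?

q0 | [1]1#####   read 1 → write _, move R, go to q3
q3 | _[1]#####   read 1 → write #, move R, go to q2
q2 | _#[#]####   read # → write #, move L, go to q0
q0 | _[#]#####   read # → write 0, move R, go to q1
q1 | _0[#]####   read # → write 1, move L, go to q2
q2 | _[0]1####   read 0 → write 1, move R, go to q0
q0 | _1[1]####   read 1 → write _, move R, go to q3
q3 | _1_[#]###   read # → write 0, move L, go to q3
q3 | _1[_]0###   read _ → write 0, move L, go to q0
q0 | _[1]00###   read 1 → write _, move R, go to q3
q3 | __[0]0###
At halt the head is at cell 2.

2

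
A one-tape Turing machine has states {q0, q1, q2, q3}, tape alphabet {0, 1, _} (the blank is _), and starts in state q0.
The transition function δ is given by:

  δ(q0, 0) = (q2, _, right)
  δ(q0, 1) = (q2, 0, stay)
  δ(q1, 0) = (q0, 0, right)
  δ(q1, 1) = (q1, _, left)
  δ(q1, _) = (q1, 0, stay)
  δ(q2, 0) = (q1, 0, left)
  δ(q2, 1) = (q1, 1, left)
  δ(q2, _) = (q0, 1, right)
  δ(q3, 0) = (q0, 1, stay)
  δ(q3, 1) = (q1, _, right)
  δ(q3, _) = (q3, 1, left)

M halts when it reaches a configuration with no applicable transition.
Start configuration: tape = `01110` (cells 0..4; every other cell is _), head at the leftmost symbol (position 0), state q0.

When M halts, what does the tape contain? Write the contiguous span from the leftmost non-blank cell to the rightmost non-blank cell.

q0 | [0]1110__   read 0 → write _, move right, go to q2
q2 | _[1]110__   read 1 → write 1, move left, go to q1
q1 | [_]1110__   read _ → write 0, move stay, go to q1
q1 | [0]1110__   read 0 → write 0, move right, go to q0
q0 | 0[1]110__   read 1 → write 0, move stay, go to q2
q2 | 0[0]110__   read 0 → write 0, move left, go to q1
q1 | [0]0110__   read 0 → write 0, move right, go to q0
q0 | 0[0]110__   read 0 → write _, move right, go to q2
q2 | 0_[1]10__   read 1 → write 1, move left, go to q1
q1 | 0[_]110__   read _ → write 0, move stay, go to q1
q1 | 0[0]110__   read 0 → write 0, move right, go to q0
q0 | 00[1]10__   read 1 → write 0, move stay, go to q2
q2 | 00[0]10__   read 0 → write 0, move left, go to q1
q1 | 0[0]010__   read 0 → write 0, move right, go to q0
q0 | 00[0]10__   read 0 → write _, move right, go to q2
q2 | 00_[1]0__   read 1 → write 1, move left, go to q1
q1 | 00[_]10__   read _ → write 0, move stay, go to q1
q1 | 00[0]10__   read 0 → write 0, move right, go to q0
q0 | 000[1]0__   read 1 → write 0, move stay, go to q2
q2 | 000[0]0__   read 0 → write 0, move left, go to q1
q1 | 00[0]00__   read 0 → write 0, move right, go to q0
q0 | 000[0]0__   read 0 → write _, move right, go to q2
q2 | 000_[0]__   read 0 → write 0, move left, go to q1
q1 | 000[_]0__   read _ → write 0, move stay, go to q1
q1 | 000[0]0__   read 0 → write 0, move right, go to q0
q0 | 0000[0]__   read 0 → write _, move right, go to q2
q2 | 0000_[_]_   read _ → write 1, move right, go to q0
q0 | 0000_1[_]
The non-blank tape span at halt is 0000_1.

0000_1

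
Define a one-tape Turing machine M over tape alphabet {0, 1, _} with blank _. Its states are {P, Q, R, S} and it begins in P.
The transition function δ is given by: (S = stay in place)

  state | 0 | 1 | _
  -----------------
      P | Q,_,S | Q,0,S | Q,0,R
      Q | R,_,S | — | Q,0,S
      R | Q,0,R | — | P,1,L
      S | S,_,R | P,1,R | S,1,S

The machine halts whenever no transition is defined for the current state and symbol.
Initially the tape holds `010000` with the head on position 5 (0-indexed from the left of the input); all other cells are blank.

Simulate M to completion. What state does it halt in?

P | _01000[0]   read 0 → write _, move S, go to Q
Q | _01000[_]   read _ → write 0, move S, go to Q
Q | _01000[0]   read 0 → write _, move S, go to R
R | _01000[_]   read _ → write 1, move L, go to P
P | _0100[0]1   read 0 → write _, move S, go to Q
Q | _0100[_]1   read _ → write 0, move S, go to Q
Q | _0100[0]1   read 0 → write _, move S, go to R
R | _0100[_]1   read _ → write 1, move L, go to P
P | _010[0]11   read 0 → write _, move S, go to Q
Q | _010[_]11   read _ → write 0, move S, go to Q
Q | _010[0]11   read 0 → write _, move S, go to R
R | _010[_]11   read _ → write 1, move L, go to P
P | _01[0]111   read 0 → write _, move S, go to Q
Q | _01[_]111   read _ → write 0, move S, go to Q
Q | _01[0]111   read 0 → write _, move S, go to R
R | _01[_]111   read _ → write 1, move L, go to P
P | _0[1]1111   read 1 → write 0, move S, go to Q
Q | _0[0]1111   read 0 → write _, move S, go to R
R | _0[_]1111   read _ → write 1, move L, go to P
P | _[0]11111   read 0 → write _, move S, go to Q
Q | _[_]11111   read _ → write 0, move S, go to Q
Q | _[0]11111   read 0 → write _, move S, go to R
R | _[_]11111   read _ → write 1, move L, go to P
P | [_]111111   read _ → write 0, move R, go to Q
Q | 0[1]11111
No transition is defined for (Q, 1); M halts in state Q.

Q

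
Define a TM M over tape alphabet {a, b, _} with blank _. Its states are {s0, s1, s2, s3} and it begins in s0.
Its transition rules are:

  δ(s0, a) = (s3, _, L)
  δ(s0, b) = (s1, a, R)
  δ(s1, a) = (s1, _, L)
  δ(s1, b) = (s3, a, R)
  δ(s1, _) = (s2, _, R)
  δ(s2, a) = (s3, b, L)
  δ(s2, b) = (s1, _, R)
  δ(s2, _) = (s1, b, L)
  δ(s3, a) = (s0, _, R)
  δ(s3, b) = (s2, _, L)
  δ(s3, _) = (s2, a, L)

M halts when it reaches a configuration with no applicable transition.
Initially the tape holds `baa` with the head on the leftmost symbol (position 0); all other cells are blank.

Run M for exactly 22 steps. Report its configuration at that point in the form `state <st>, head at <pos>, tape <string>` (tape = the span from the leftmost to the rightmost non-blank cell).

state s2, head at 0, tape aba

state=s0 head=0 tape=_[b]aa_   (s0,b)→(s1,a,R)
state=s1 head=1 tape=_a[a]a_   (s1,a)→(s1,_,L)
state=s1 head=0 tape=_[a]_a_   (s1,a)→(s1,_,L)
state=s1 head=-1 tape=[_]__a_   (s1,_)→(s2,_,R)
state=s2 head=0 tape=_[_]_a_   (s2,_)→(s1,b,L)
state=s1 head=-1 tape=[_]b_a_   (s1,_)→(s2,_,R)
state=s2 head=0 tape=_[b]_a_   (s2,b)→(s1,_,R)
state=s1 head=1 tape=__[_]a_   (s1,_)→(s2,_,R)
state=s2 head=2 tape=___[a]_   (s2,a)→(s3,b,L)
state=s3 head=1 tape=__[_]b_   (s3,_)→(s2,a,L)
state=s2 head=0 tape=_[_]ab_   (s2,_)→(s1,b,L)
state=s1 head=-1 tape=[_]bab_   (s1,_)→(s2,_,R)
state=s2 head=0 tape=_[b]ab_   (s2,b)→(s1,_,R)
state=s1 head=1 tape=__[a]b_   (s1,a)→(s1,_,L)
state=s1 head=0 tape=_[_]_b_   (s1,_)→(s2,_,R)
state=s2 head=1 tape=__[_]b_   (s2,_)→(s1,b,L)
state=s1 head=0 tape=_[_]bb_   (s1,_)→(s2,_,R)
state=s2 head=1 tape=__[b]b_   (s2,b)→(s1,_,R)
state=s1 head=2 tape=___[b]_   (s1,b)→(s3,a,R)
state=s3 head=3 tape=___a[_]   (s3,_)→(s2,a,L)
state=s2 head=2 tape=___[a]a   (s2,a)→(s3,b,L)
state=s3 head=1 tape=__[_]ba   (s3,_)→(s2,a,L)
state=s2 head=0 tape=_[_]aba
After 22 steps: state s2, head at 0, tape aba.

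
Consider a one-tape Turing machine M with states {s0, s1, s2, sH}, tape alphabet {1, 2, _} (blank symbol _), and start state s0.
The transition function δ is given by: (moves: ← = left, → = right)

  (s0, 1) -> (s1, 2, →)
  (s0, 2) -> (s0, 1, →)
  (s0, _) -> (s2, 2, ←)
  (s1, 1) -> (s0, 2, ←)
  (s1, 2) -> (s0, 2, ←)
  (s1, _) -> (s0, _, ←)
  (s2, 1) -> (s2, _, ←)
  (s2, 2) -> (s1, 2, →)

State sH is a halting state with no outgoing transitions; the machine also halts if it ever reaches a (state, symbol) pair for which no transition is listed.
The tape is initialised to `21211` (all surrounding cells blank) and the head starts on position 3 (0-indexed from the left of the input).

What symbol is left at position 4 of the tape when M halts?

_

s0 | _212[1]1_   read 1 → write 2, move →, go to s1
s1 | _2122[1]_   read 1 → write 2, move ←, go to s0
s0 | _212[2]2_   read 2 → write 1, move →, go to s0
s0 | _2121[2]_   read 2 → write 1, move →, go to s0
s0 | _21211[_]   read _ → write 2, move ←, go to s2
s2 | _2121[1]2   read 1 → write _, move ←, go to s2
s2 | _212[1]_2   read 1 → write _, move ←, go to s2
s2 | _21[2]__2   read 2 → write 2, move →, go to s1
s1 | _212[_]_2   read _ → write _, move ←, go to s0
s0 | _21[2]__2   read 2 → write 1, move →, go to s0
s0 | _211[_]_2   read _ → write 2, move ←, go to s2
s2 | _21[1]2_2   read 1 → write _, move ←, go to s2
s2 | _2[1]_2_2   read 1 → write _, move ←, go to s2
s2 | _[2]__2_2   read 2 → write 2, move →, go to s1
s1 | _2[_]_2_2   read _ → write _, move ←, go to s0
s0 | _[2]__2_2   read 2 → write 1, move →, go to s0
s0 | _1[_]_2_2   read _ → write 2, move ←, go to s2
s2 | _[1]2_2_2   read 1 → write _, move ←, go to s2
s2 | [_]_2_2_2
Cell 4 holds _ when M halts.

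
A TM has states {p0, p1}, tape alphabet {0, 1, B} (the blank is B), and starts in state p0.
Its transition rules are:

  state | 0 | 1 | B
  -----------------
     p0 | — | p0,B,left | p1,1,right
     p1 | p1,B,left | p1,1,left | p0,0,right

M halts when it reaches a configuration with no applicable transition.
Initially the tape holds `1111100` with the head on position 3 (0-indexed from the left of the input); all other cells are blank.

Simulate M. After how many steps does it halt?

p0 | BB111[1]100   read 1 → write B, move left, go to p0
p0 | BB11[1]B100   read 1 → write B, move left, go to p0
p0 | BB1[1]BB100   read 1 → write B, move left, go to p0
p0 | BB[1]BBB100   read 1 → write B, move left, go to p0
p0 | B[B]BBBB100   read B → write 1, move right, go to p1
p1 | B1[B]BBB100   read B → write 0, move right, go to p0
p0 | B10[B]BB100   read B → write 1, move right, go to p1
p1 | B101[B]B100   read B → write 0, move right, go to p0
p0 | B1010[B]100   read B → write 1, move right, go to p1
p1 | B10101[1]00   read 1 → write 1, move left, go to p1
p1 | B1010[1]100   read 1 → write 1, move left, go to p1
p1 | B101[0]1100   read 0 → write B, move left, go to p1
p1 | B10[1]B1100   read 1 → write 1, move left, go to p1
p1 | B1[0]1B1100   read 0 → write B, move left, go to p1
p1 | B[1]B1B1100   read 1 → write 1, move left, go to p1
p1 | [B]1B1B1100   read B → write 0, move right, go to p0
p0 | 0[1]B1B1100   read 1 → write B, move left, go to p0
p0 | [0]BB1B1100
M halts after 17 transitions.

17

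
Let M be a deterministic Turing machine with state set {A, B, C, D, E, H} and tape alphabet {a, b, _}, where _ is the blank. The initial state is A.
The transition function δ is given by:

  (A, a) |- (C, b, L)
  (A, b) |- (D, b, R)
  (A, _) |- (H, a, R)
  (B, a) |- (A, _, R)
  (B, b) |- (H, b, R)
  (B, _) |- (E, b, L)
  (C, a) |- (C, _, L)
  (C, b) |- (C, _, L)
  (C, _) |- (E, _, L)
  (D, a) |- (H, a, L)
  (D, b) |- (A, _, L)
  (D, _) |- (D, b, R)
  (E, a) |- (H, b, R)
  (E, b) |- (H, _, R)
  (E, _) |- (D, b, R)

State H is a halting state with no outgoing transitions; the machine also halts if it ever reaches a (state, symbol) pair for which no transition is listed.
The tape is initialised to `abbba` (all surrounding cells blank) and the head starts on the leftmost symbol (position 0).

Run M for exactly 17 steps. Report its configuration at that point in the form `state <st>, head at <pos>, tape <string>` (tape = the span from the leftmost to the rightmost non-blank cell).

state H, head at 3, tape bbbbbba

state=A head=0 tape=__[a]bbba   (A,a)→(C,b,L)
state=C head=-1 tape=_[_]bbbba   (C,_)→(E,_,L)
state=E head=-2 tape=[_]_bbbba   (E,_)→(D,b,R)
state=D head=-1 tape=b[_]bbbba   (D,_)→(D,b,R)
state=D head=0 tape=bb[b]bbba   (D,b)→(A,_,L)
state=A head=-1 tape=b[b]_bbba   (A,b)→(D,b,R)
state=D head=0 tape=bb[_]bbba   (D,_)→(D,b,R)
state=D head=1 tape=bbb[b]bba   (D,b)→(A,_,L)
state=A head=0 tape=bb[b]_bba   (A,b)→(D,b,R)
state=D head=1 tape=bbb[_]bba   (D,_)→(D,b,R)
state=D head=2 tape=bbbb[b]ba   (D,b)→(A,_,L)
state=A head=1 tape=bbb[b]_ba   (A,b)→(D,b,R)
state=D head=2 tape=bbbb[_]ba   (D,_)→(D,b,R)
state=D head=3 tape=bbbbb[b]a   (D,b)→(A,_,L)
state=A head=2 tape=bbbb[b]_a   (A,b)→(D,b,R)
state=D head=3 tape=bbbbb[_]a   (D,_)→(D,b,R)
state=D head=4 tape=bbbbbb[a]   (D,a)→(H,a,L)
state=H head=3 tape=bbbbb[b]a
After 17 steps: state H, head at 3, tape bbbbbba.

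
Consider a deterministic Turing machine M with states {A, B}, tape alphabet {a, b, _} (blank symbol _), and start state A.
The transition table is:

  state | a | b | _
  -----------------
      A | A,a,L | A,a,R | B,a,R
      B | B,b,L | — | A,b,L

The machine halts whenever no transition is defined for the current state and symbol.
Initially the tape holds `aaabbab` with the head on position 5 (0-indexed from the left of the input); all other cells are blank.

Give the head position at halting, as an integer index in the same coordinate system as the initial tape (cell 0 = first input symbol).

-2

state=A head=5 tape=___aaabb[a]b   (A,a)→(A,a,L)
state=A head=4 tape=___aaab[b]ab   (A,b)→(A,a,R)
state=A head=5 tape=___aaaba[a]b   (A,a)→(A,a,L)
state=A head=4 tape=___aaab[a]ab   (A,a)→(A,a,L)
state=A head=3 tape=___aaa[b]aab   (A,b)→(A,a,R)
state=A head=4 tape=___aaaa[a]ab   (A,a)→(A,a,L)
state=A head=3 tape=___aaa[a]aab   (A,a)→(A,a,L)
state=A head=2 tape=___aa[a]aaab   (A,a)→(A,a,L)
state=A head=1 tape=___a[a]aaaab   (A,a)→(A,a,L)
state=A head=0 tape=___[a]aaaaab   (A,a)→(A,a,L)
state=A head=-1 tape=__[_]aaaaaab   (A,_)→(B,a,R)
state=B head=0 tape=__a[a]aaaaab   (B,a)→(B,b,L)
state=B head=-1 tape=__[a]baaaaab   (B,a)→(B,b,L)
state=B head=-2 tape=_[_]bbaaaaab   (B,_)→(A,b,L)
state=A head=-3 tape=[_]bbbaaaaab   (A,_)→(B,a,R)
state=B head=-2 tape=a[b]bbaaaaab
At halt the head is at cell -2.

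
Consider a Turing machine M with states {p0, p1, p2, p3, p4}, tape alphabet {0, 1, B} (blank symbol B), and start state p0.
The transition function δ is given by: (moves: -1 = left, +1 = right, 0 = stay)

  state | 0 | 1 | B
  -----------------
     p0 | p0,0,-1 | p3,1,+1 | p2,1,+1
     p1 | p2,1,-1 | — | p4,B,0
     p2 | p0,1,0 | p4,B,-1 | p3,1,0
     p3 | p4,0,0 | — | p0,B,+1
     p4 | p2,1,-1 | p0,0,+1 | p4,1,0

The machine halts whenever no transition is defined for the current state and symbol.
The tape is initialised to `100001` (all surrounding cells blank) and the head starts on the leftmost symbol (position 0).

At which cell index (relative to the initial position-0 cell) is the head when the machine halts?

5

p0 | B[1]00001   read 1 → write 1, move +1, go to p3
p3 | B1[0]0001   read 0 → write 0, move 0, go to p4
p4 | B1[0]0001   read 0 → write 1, move -1, go to p2
p2 | B[1]10001   read 1 → write B, move -1, go to p4
p4 | [B]B10001   read B → write 1, move 0, go to p4
p4 | [1]B10001   read 1 → write 0, move +1, go to p0
p0 | 0[B]10001   read B → write 1, move +1, go to p2
p2 | 01[1]0001   read 1 → write B, move -1, go to p4
p4 | 0[1]B0001   read 1 → write 0, move +1, go to p0
p0 | 00[B]0001   read B → write 1, move +1, go to p2
p2 | 001[0]001   read 0 → write 1, move 0, go to p0
p0 | 001[1]001   read 1 → write 1, move +1, go to p3
p3 | 0011[0]01   read 0 → write 0, move 0, go to p4
p4 | 0011[0]01   read 0 → write 1, move -1, go to p2
p2 | 001[1]101   read 1 → write B, move -1, go to p4
p4 | 00[1]B101   read 1 → write 0, move +1, go to p0
p0 | 000[B]101   read B → write 1, move +1, go to p2
p2 | 0001[1]01   read 1 → write B, move -1, go to p4
p4 | 000[1]B01   read 1 → write 0, move +1, go to p0
p0 | 0000[B]01   read B → write 1, move +1, go to p2
p2 | 00001[0]1   read 0 → write 1, move 0, go to p0
p0 | 00001[1]1   read 1 → write 1, move +1, go to p3
p3 | 000011[1]
At halt the head is at cell 5.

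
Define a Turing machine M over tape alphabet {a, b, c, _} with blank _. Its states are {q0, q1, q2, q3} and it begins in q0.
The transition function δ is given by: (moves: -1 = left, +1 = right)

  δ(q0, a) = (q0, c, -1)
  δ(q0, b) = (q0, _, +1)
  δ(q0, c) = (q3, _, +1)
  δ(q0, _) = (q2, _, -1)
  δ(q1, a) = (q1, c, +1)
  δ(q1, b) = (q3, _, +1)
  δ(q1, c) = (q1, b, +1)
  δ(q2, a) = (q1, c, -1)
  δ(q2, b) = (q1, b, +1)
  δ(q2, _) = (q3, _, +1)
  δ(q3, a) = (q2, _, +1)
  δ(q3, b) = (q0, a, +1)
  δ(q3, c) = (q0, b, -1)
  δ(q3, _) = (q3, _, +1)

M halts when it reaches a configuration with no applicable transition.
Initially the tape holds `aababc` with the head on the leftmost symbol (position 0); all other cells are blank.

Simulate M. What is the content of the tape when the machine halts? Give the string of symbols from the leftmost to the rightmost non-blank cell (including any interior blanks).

c_ccbc

q0 | __[a]ababc   read a → write c, move -1, go to q0
q0 | _[_]cababc   read _ → write _, move -1, go to q2
q2 | [_]_cababc   read _ → write _, move +1, go to q3
q3 | _[_]cababc   read _ → write _, move +1, go to q3
q3 | __[c]ababc   read c → write b, move -1, go to q0
q0 | _[_]bababc   read _ → write _, move -1, go to q2
q2 | [_]_bababc   read _ → write _, move +1, go to q3
q3 | _[_]bababc   read _ → write _, move +1, go to q3
q3 | __[b]ababc   read b → write a, move +1, go to q0
q0 | __a[a]babc   read a → write c, move -1, go to q0
q0 | __[a]cbabc   read a → write c, move -1, go to q0
q0 | _[_]ccbabc   read _ → write _, move -1, go to q2
q2 | [_]_ccbabc   read _ → write _, move +1, go to q3
q3 | _[_]ccbabc   read _ → write _, move +1, go to q3
q3 | __[c]cbabc   read c → write b, move -1, go to q0
q0 | _[_]bcbabc   read _ → write _, move -1, go to q2
q2 | [_]_bcbabc   read _ → write _, move +1, go to q3
q3 | _[_]bcbabc   read _ → write _, move +1, go to q3
q3 | __[b]cbabc   read b → write a, move +1, go to q0
q0 | __a[c]babc   read c → write _, move +1, go to q3
q3 | __a_[b]abc   read b → write a, move +1, go to q0
q0 | __a_a[a]bc   read a → write c, move -1, go to q0
q0 | __a_[a]cbc   read a → write c, move -1, go to q0
q0 | __a[_]ccbc   read _ → write _, move -1, go to q2
q2 | __[a]_ccbc   read a → write c, move -1, go to q1
q1 | _[_]c_ccbc
The non-blank tape span at halt is c_ccbc.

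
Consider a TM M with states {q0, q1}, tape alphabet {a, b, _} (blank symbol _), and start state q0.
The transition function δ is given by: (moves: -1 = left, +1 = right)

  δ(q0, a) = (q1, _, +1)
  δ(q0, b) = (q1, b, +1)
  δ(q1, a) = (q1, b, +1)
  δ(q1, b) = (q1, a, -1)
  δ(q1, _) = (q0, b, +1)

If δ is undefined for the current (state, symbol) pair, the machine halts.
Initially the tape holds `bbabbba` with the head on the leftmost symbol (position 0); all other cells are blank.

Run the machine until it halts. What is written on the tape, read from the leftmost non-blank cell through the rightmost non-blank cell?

q0 | _[b]babbba__   read b → write b, move +1, go to q1
q1 | _b[b]abbba__   read b → write a, move -1, go to q1
q1 | _[b]aabbba__   read b → write a, move -1, go to q1
q1 | [_]aaabbba__   read _ → write b, move +1, go to q0
q0 | b[a]aabbba__   read a → write _, move +1, go to q1
q1 | b_[a]abbba__   read a → write b, move +1, go to q1
q1 | b_b[a]bbba__   read a → write b, move +1, go to q1
q1 | b_bb[b]bba__   read b → write a, move -1, go to q1
q1 | b_b[b]abba__   read b → write a, move -1, go to q1
q1 | b_[b]aabba__   read b → write a, move -1, go to q1
q1 | b[_]aaabba__   read _ → write b, move +1, go to q0
q0 | bb[a]aabba__   read a → write _, move +1, go to q1
q1 | bb_[a]abba__   read a → write b, move +1, go to q1
q1 | bb_b[a]bba__   read a → write b, move +1, go to q1
q1 | bb_bb[b]ba__   read b → write a, move -1, go to q1
q1 | bb_b[b]aba__   read b → write a, move -1, go to q1
q1 | bb_[b]aaba__   read b → write a, move -1, go to q1
q1 | bb[_]aaaba__   read _ → write b, move +1, go to q0
q0 | bbb[a]aaba__   read a → write _, move +1, go to q1
q1 | bbb_[a]aba__   read a → write b, move +1, go to q1
q1 | bbb_b[a]ba__   read a → write b, move +1, go to q1
q1 | bbb_bb[b]a__   read b → write a, move -1, go to q1
q1 | bbb_b[b]aa__   read b → write a, move -1, go to q1
q1 | bbb_[b]aaa__   read b → write a, move -1, go to q1
q1 | bbb[_]aaaa__   read _ → write b, move +1, go to q0
q0 | bbbb[a]aaa__   read a → write _, move +1, go to q1
q1 | bbbb_[a]aa__   read a → write b, move +1, go to q1
q1 | bbbb_b[a]a__   read a → write b, move +1, go to q1
q1 | bbbb_bb[a]__   read a → write b, move +1, go to q1
q1 | bbbb_bbb[_]_   read _ → write b, move +1, go to q0
q0 | bbbb_bbbb[_]
The non-blank tape span at halt is bbbb_bbbb.

bbbb_bbbb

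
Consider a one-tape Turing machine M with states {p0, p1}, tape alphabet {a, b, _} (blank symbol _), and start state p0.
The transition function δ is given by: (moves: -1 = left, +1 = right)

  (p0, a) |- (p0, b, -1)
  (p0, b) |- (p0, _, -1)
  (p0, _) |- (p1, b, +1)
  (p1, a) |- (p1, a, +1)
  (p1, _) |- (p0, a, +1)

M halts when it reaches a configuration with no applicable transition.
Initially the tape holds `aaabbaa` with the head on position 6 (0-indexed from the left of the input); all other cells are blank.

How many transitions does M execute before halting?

8

state=p0 head=6 tape=_aaabba[a]   (p0,a)→(p0,b,-1)
state=p0 head=5 tape=_aaabb[a]b   (p0,a)→(p0,b,-1)
state=p0 head=4 tape=_aaab[b]bb   (p0,b)→(p0,_,-1)
state=p0 head=3 tape=_aaa[b]_bb   (p0,b)→(p0,_,-1)
state=p0 head=2 tape=_aa[a]__bb   (p0,a)→(p0,b,-1)
state=p0 head=1 tape=_a[a]b__bb   (p0,a)→(p0,b,-1)
state=p0 head=0 tape=_[a]bb__bb   (p0,a)→(p0,b,-1)
state=p0 head=-1 tape=[_]bbb__bb   (p0,_)→(p1,b,+1)
state=p1 head=0 tape=b[b]bb__bb
M halts after 8 transitions.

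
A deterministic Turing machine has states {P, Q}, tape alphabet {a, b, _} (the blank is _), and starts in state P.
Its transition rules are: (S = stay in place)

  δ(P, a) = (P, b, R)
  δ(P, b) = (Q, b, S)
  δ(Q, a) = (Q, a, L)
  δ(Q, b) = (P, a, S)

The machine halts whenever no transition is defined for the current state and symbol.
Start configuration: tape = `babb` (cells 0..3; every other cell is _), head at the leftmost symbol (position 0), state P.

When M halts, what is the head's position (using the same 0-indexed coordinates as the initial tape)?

P | [b]abb_   read b → write b, move S, go to Q
Q | [b]abb_   read b → write a, move S, go to P
P | [a]abb_   read a → write b, move R, go to P
P | b[a]bb_   read a → write b, move R, go to P
P | bb[b]b_   read b → write b, move S, go to Q
Q | bb[b]b_   read b → write a, move S, go to P
P | bb[a]b_   read a → write b, move R, go to P
P | bbb[b]_   read b → write b, move S, go to Q
Q | bbb[b]_   read b → write a, move S, go to P
P | bbb[a]_   read a → write b, move R, go to P
P | bbbb[_]
At halt the head is at cell 4.

4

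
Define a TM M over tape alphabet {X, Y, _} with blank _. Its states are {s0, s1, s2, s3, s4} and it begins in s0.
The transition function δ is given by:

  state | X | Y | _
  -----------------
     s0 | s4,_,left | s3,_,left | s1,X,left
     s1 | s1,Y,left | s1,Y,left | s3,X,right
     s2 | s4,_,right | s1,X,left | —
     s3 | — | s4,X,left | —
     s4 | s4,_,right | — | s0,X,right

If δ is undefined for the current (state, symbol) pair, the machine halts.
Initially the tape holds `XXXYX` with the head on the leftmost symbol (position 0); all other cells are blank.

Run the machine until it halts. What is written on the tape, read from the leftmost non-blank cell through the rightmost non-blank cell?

s0 | __[X]XXYX   read X → write _, move left, go to s4
s4 | _[_]_XXYX   read _ → write X, move right, go to s0
s0 | _X[_]XXYX   read _ → write X, move left, go to s1
s1 | _[X]XXXYX   read X → write Y, move left, go to s1
s1 | [_]YXXXYX   read _ → write X, move right, go to s3
s3 | X[Y]XXXYX   read Y → write X, move left, go to s4
s4 | [X]XXXXYX   read X → write _, move right, go to s4
s4 | _[X]XXXYX   read X → write _, move right, go to s4
s4 | __[X]XXYX   read X → write _, move right, go to s4
s4 | ___[X]XYX   read X → write _, move right, go to s4
s4 | ____[X]YX   read X → write _, move right, go to s4
s4 | _____[Y]X
The non-blank tape span at halt is YX.

YX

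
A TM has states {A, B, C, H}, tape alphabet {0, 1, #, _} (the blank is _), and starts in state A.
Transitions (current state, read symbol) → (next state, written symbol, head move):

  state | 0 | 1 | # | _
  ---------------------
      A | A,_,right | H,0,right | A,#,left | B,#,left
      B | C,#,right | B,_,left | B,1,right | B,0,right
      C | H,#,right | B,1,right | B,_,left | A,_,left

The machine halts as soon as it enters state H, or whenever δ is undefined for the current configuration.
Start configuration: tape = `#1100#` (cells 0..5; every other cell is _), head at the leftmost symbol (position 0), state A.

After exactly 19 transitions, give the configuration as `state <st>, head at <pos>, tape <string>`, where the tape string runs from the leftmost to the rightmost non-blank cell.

state=A head=0 tape=____[#]1100#   (A,#)→(A,#,left)
state=A head=-1 tape=___[_]#1100#   (A,_)→(B,#,left)
state=B head=-2 tape=__[_]##1100#   (B,_)→(B,0,right)
state=B head=-1 tape=__0[#]#1100#   (B,#)→(B,1,right)
state=B head=0 tape=__01[#]1100#   (B,#)→(B,1,right)
state=B head=1 tape=__011[1]100#   (B,1)→(B,_,left)
state=B head=0 tape=__01[1]_100#   (B,1)→(B,_,left)
state=B head=-1 tape=__0[1]__100#   (B,1)→(B,_,left)
state=B head=-2 tape=__[0]___100#   (B,0)→(C,#,right)
state=C head=-1 tape=__#[_]__100#   (C,_)→(A,_,left)
state=A head=-2 tape=__[#]___100#   (A,#)→(A,#,left)
state=A head=-3 tape=_[_]#___100#   (A,_)→(B,#,left)
state=B head=-4 tape=[_]##___100#   (B,_)→(B,0,right)
state=B head=-3 tape=0[#]#___100#   (B,#)→(B,1,right)
state=B head=-2 tape=01[#]___100#   (B,#)→(B,1,right)
state=B head=-1 tape=011[_]__100#   (B,_)→(B,0,right)
state=B head=0 tape=0110[_]_100#   (B,_)→(B,0,right)
state=B head=1 tape=01100[_]100#   (B,_)→(B,0,right)
state=B head=2 tape=011000[1]00#   (B,1)→(B,_,left)
state=B head=1 tape=01100[0]_00#
After 19 steps: state B, head at 1, tape 011000_00#.

state B, head at 1, tape 011000_00#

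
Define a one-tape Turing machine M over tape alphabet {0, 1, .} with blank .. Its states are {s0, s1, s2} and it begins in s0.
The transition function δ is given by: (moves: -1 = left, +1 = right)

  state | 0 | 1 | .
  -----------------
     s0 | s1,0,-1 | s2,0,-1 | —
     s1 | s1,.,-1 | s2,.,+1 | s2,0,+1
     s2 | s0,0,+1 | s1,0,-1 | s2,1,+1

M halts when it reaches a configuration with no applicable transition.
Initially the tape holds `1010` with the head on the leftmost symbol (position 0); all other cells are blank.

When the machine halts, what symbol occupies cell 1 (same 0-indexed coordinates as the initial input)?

.

s0 | .[1]010.   read 1 → write 0, move -1, go to s2
s2 | [.]0010.   read . → write 1, move +1, go to s2
s2 | 1[0]010.   read 0 → write 0, move +1, go to s0
s0 | 10[0]10.   read 0 → write 0, move -1, go to s1
s1 | 1[0]010.   read 0 → write ., move -1, go to s1
s1 | [1].010.   read 1 → write ., move +1, go to s2
s2 | .[.]010.   read . → write 1, move +1, go to s2
s2 | .1[0]10.   read 0 → write 0, move +1, go to s0
s0 | .10[1]0.   read 1 → write 0, move -1, go to s2
s2 | .1[0]00.   read 0 → write 0, move +1, go to s0
s0 | .10[0]0.   read 0 → write 0, move -1, go to s1
s1 | .1[0]00.   read 0 → write ., move -1, go to s1
s1 | .[1].00.   read 1 → write ., move +1, go to s2
s2 | ..[.]00.   read . → write 1, move +1, go to s2
s2 | ..1[0]0.   read 0 → write 0, move +1, go to s0
s0 | ..10[0].   read 0 → write 0, move -1, go to s1
s1 | ..1[0]0.   read 0 → write ., move -1, go to s1
s1 | ..[1].0.   read 1 → write ., move +1, go to s2
s2 | ...[.]0.   read . → write 1, move +1, go to s2
s2 | ...1[0].   read 0 → write 0, move +1, go to s0
s0 | ...10[.]
Cell 1 holds . when M halts.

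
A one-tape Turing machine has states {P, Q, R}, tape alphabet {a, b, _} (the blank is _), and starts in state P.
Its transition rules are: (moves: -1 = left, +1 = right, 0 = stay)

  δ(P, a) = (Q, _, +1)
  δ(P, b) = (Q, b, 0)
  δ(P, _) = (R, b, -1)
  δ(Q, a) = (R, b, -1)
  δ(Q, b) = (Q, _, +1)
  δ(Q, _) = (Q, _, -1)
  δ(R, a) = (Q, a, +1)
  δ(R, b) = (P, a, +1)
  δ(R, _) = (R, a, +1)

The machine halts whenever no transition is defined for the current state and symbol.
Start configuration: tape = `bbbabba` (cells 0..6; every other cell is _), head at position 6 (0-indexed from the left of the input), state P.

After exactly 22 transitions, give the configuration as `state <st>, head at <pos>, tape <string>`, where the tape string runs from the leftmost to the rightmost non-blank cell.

P | bbbabb[a]_   read a → write _, move +1, go to Q
Q | bbbabb_[_]   read _ → write _, move -1, go to Q
Q | bbbabb[_]_   read _ → write _, move -1, go to Q
Q | bbbab[b]__   read b → write _, move +1, go to Q
Q | bbbab_[_]_   read _ → write _, move -1, go to Q
Q | bbbab[_]__   read _ → write _, move -1, go to Q
Q | bbba[b]___   read b → write _, move +1, go to Q
Q | bbba_[_]__   read _ → write _, move -1, go to Q
Q | bbba[_]___   read _ → write _, move -1, go to Q
Q | bbb[a]____   read a → write b, move -1, go to R
R | bb[b]b____   read b → write a, move +1, go to P
P | bba[b]____   read b → write b, move 0, go to Q
Q | bba[b]____   read b → write _, move +1, go to Q
Q | bba_[_]___   read _ → write _, move -1, go to Q
Q | bba[_]____   read _ → write _, move -1, go to Q
Q | bb[a]_____   read a → write b, move -1, go to R
R | b[b]b_____   read b → write a, move +1, go to P
P | ba[b]_____   read b → write b, move 0, go to Q
Q | ba[b]_____   read b → write _, move +1, go to Q
Q | ba_[_]____   read _ → write _, move -1, go to Q
Q | ba[_]_____   read _ → write _, move -1, go to Q
Q | b[a]______   read a → write b, move -1, go to R
R | [b]b______
After 22 steps: state R, head at 0, tape bb.

state R, head at 0, tape bb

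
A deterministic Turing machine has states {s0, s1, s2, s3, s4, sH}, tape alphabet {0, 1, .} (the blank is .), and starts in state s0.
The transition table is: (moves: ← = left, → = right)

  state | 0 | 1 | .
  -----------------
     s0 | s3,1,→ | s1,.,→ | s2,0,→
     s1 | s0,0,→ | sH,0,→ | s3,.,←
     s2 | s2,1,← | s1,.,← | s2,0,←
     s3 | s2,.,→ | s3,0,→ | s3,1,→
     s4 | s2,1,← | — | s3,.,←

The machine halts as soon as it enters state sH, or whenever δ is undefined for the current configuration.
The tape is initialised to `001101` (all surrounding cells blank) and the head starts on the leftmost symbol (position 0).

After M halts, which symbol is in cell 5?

.

s0 | [0]01101   read 0 → write 1, move →, go to s3
s3 | 1[0]1101   read 0 → write ., move →, go to s2
s2 | 1.[1]101   read 1 → write ., move ←, go to s1
s1 | 1[.].101   read . → write ., move ←, go to s3
s3 | [1]..101   read 1 → write 0, move →, go to s3
s3 | 0[.].101   read . → write 1, move →, go to s3
s3 | 01[.]101   read . → write 1, move →, go to s3
s3 | 011[1]01   read 1 → write 0, move →, go to s3
s3 | 0110[0]1   read 0 → write ., move →, go to s2
s2 | 0110.[1]   read 1 → write ., move ←, go to s1
s1 | 0110[.].   read . → write ., move ←, go to s3
s3 | 011[0]..   read 0 → write ., move →, go to s2
s2 | 011.[.].   read . → write 0, move ←, go to s2
s2 | 011[.]0.   read . → write 0, move ←, go to s2
s2 | 01[1]00.   read 1 → write ., move ←, go to s1
s1 | 0[1].00.   read 1 → write 0, move →, go to sH
sH | 00[.]00.
Cell 5 holds . when M halts.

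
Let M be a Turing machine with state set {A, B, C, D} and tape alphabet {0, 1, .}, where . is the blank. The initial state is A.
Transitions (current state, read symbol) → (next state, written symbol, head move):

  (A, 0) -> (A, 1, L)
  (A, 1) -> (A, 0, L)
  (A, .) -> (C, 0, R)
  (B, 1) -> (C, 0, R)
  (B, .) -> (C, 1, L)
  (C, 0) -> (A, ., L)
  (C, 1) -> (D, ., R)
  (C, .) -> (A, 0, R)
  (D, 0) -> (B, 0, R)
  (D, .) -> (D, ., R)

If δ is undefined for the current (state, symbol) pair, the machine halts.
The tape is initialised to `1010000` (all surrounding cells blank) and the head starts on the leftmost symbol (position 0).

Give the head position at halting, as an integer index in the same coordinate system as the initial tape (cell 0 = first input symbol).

state=A head=0 tape=..[1]010000   (A,1)→(A,0,L)
state=A head=-1 tape=.[.]0010000   (A,.)→(C,0,R)
state=C head=0 tape=.0[0]010000   (C,0)→(A,.,L)
state=A head=-1 tape=.[0].010000   (A,0)→(A,1,L)
state=A head=-2 tape=[.]1.010000   (A,.)→(C,0,R)
state=C head=-1 tape=0[1].010000   (C,1)→(D,.,R)
state=D head=0 tape=0.[.]010000   (D,.)→(D,.,R)
state=D head=1 tape=0..[0]10000   (D,0)→(B,0,R)
state=B head=2 tape=0..0[1]0000   (B,1)→(C,0,R)
state=C head=3 tape=0..00[0]000   (C,0)→(A,.,L)
state=A head=2 tape=0..0[0].000   (A,0)→(A,1,L)
state=A head=1 tape=0..[0]1.000   (A,0)→(A,1,L)
state=A head=0 tape=0.[.]11.000   (A,.)→(C,0,R)
state=C head=1 tape=0.0[1]1.000   (C,1)→(D,.,R)
state=D head=2 tape=0.0.[1].000
At halt the head is at cell 2.

2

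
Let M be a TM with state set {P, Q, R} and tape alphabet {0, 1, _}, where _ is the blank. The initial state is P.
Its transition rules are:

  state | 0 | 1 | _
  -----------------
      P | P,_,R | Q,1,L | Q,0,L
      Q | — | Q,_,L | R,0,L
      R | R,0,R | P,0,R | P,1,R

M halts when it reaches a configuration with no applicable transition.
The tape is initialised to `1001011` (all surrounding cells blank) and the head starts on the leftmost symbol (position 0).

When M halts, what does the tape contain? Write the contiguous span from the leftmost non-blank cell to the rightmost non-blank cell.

000000001

state=P head=0 tape=__[1]001011   (P,1)→(Q,1,L)
state=Q head=-1 tape=_[_]1001011   (Q,_)→(R,0,L)
state=R head=-2 tape=[_]01001011   (R,_)→(P,1,R)
state=P head=-1 tape=1[0]1001011   (P,0)→(P,_,R)
state=P head=0 tape=1_[1]001011   (P,1)→(Q,1,L)
state=Q head=-1 tape=1[_]1001011   (Q,_)→(R,0,L)
state=R head=-2 tape=[1]01001011   (R,1)→(P,0,R)
state=P head=-1 tape=0[0]1001011   (P,0)→(P,_,R)
state=P head=0 tape=0_[1]001011   (P,1)→(Q,1,L)
state=Q head=-1 tape=0[_]1001011   (Q,_)→(R,0,L)
state=R head=-2 tape=[0]01001011   (R,0)→(R,0,R)
state=R head=-1 tape=0[0]1001011   (R,0)→(R,0,R)
state=R head=0 tape=00[1]001011   (R,1)→(P,0,R)
state=P head=1 tape=000[0]01011   (P,0)→(P,_,R)
state=P head=2 tape=000_[0]1011   (P,0)→(P,_,R)
state=P head=3 tape=000__[1]011   (P,1)→(Q,1,L)
state=Q head=2 tape=000_[_]1011   (Q,_)→(R,0,L)
state=R head=1 tape=000[_]01011   (R,_)→(P,1,R)
state=P head=2 tape=0001[0]1011   (P,0)→(P,_,R)
state=P head=3 tape=0001_[1]011   (P,1)→(Q,1,L)
state=Q head=2 tape=0001[_]1011   (Q,_)→(R,0,L)
state=R head=1 tape=000[1]01011   (R,1)→(P,0,R)
state=P head=2 tape=0000[0]1011   (P,0)→(P,_,R)
state=P head=3 tape=0000_[1]011   (P,1)→(Q,1,L)
state=Q head=2 tape=0000[_]1011   (Q,_)→(R,0,L)
state=R head=1 tape=000[0]01011   (R,0)→(R,0,R)
state=R head=2 tape=0000[0]1011   (R,0)→(R,0,R)
state=R head=3 tape=00000[1]011   (R,1)→(P,0,R)
state=P head=4 tape=000000[0]11   (P,0)→(P,_,R)
state=P head=5 tape=000000_[1]1   (P,1)→(Q,1,L)
state=Q head=4 tape=000000[_]11   (Q,_)→(R,0,L)
state=R head=3 tape=00000[0]011   (R,0)→(R,0,R)
state=R head=4 tape=000000[0]11   (R,0)→(R,0,R)
state=R head=5 tape=0000000[1]1   (R,1)→(P,0,R)
state=P head=6 tape=00000000[1]   (P,1)→(Q,1,L)
state=Q head=5 tape=0000000[0]1
The non-blank tape span at halt is 000000001.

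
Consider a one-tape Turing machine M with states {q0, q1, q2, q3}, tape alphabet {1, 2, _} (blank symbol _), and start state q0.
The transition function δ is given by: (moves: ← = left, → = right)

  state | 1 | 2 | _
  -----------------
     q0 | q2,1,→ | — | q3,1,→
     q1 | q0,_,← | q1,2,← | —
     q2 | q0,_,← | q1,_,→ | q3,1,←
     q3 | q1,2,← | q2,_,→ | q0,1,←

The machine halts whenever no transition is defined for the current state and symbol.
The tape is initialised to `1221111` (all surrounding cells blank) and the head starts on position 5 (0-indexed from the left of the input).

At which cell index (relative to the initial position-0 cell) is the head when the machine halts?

-2

q0 | __12211[1]1   read 1 → write 1, move →, go to q2
q2 | __122111[1]   read 1 → write _, move ←, go to q0
q0 | __12211[1]_   read 1 → write 1, move →, go to q2
q2 | __122111[_]   read _ → write 1, move ←, go to q3
q3 | __12211[1]1   read 1 → write 2, move ←, go to q1
q1 | __1221[1]21   read 1 → write _, move ←, go to q0
q0 | __122[1]_21   read 1 → write 1, move →, go to q2
q2 | __1221[_]21   read _ → write 1, move ←, go to q3
q3 | __122[1]121   read 1 → write 2, move ←, go to q1
q1 | __12[2]2121   read 2 → write 2, move ←, go to q1
q1 | __1[2]22121   read 2 → write 2, move ←, go to q1
q1 | __[1]222121   read 1 → write _, move ←, go to q0
q0 | _[_]_222121   read _ → write 1, move →, go to q3
q3 | _1[_]222121   read _ → write 1, move ←, go to q0
q0 | _[1]1222121   read 1 → write 1, move →, go to q2
q2 | _1[1]222121   read 1 → write _, move ←, go to q0
q0 | _[1]_222121   read 1 → write 1, move →, go to q2
q2 | _1[_]222121   read _ → write 1, move ←, go to q3
q3 | _[1]1222121   read 1 → write 2, move ←, go to q1
q1 | [_]21222121
At halt the head is at cell -2.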